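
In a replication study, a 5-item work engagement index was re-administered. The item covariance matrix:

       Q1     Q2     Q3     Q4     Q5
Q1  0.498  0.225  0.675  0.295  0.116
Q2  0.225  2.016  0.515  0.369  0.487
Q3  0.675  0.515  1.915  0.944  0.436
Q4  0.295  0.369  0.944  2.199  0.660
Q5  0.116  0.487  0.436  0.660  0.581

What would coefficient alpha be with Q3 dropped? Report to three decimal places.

Remaining items: Q1, Q2, Q4, Q5 (k = 4).
Σσᵢ² = 0.498 + 2.016 + 2.199 + 0.581 = 5.294
total variance = 5.294 + 2 × 2.152 = 9.598
α (item deleted) = (4/3)·(1 − 5.294/9.598) = 0.598

α = 0.598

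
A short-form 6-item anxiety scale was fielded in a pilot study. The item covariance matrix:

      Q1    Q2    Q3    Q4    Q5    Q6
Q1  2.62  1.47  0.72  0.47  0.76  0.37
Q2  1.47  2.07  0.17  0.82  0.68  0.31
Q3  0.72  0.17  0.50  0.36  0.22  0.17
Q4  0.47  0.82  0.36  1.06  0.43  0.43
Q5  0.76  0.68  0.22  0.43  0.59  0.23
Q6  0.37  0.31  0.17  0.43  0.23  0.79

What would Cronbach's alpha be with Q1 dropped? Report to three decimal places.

Cronbach's alpha = 0.755

Remaining items: Q2, Q3, Q4, Q5, Q6 (k = 5).
sum of item variances = 2.07 + 0.50 + 1.06 + 0.59 + 0.79 = 5.01
σ²_total = 5.01 + 2 × 3.82 = 12.65
α (item deleted) = (5/4)·(1 − 5.01/12.65) = 0.755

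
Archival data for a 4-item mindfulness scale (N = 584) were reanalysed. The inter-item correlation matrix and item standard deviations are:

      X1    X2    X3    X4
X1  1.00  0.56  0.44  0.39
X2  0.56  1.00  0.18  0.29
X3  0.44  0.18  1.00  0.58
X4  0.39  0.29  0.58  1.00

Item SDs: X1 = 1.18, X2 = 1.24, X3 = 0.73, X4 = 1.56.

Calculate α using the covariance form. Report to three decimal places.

α = 0.704

Σσ²ᵢ = 1.18² + 1.24² + 0.73² + 1.56² = 5.8965
Covariances σ_ij = r_ij · s_i · s_j:
  σ(X1,X2) = 0.56 × 1.18 × 1.24 = 0.8194
  σ(X1,X3) = 0.44 × 1.18 × 0.73 = 0.3790
  σ(X1,X4) = 0.39 × 1.18 × 1.56 = 0.7179
  σ(X2,X3) = 0.18 × 1.24 × 0.73 = 0.1629
  σ(X2,X4) = 0.29 × 1.24 × 1.56 = 0.5610
  σ(X3,X4) = 0.58 × 0.73 × 1.56 = 0.6605
σ²_T = Σσ²ᵢ + 2·Σσ_ij = 5.8965 + 2 × 3.3007 = 12.4979
α = (4/3)·(1 − 5.8965/12.4979) = 0.704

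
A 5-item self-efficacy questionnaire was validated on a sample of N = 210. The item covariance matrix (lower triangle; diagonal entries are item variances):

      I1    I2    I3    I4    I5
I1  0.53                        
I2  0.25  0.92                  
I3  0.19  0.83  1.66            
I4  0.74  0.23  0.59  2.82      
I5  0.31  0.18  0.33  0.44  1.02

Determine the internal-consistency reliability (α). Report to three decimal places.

ΣVar(i) = 0.53 + 0.92 + 1.66 + 2.82 + 1.02 = 6.95
Σ_{i<j} σ_ij = 4.09
σ²_total = 6.95 + 2 × 4.09 = 15.13
α = (k/(k−1))·(1 − ΣVar(i)/σ²_total) = (5/4)·(1 − 6.95/15.13) = 0.676

α = 0.676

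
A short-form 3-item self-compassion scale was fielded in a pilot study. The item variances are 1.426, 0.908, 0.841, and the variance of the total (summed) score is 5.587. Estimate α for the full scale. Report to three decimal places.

Σσᵢ² = 1.426 + 0.908 + 0.841 = 3.175
α = (k/(k−1))·(1 − Σσᵢ²/total variance) = (3/2)·(1 − 3.175/5.587) = 0.648

α = 0.648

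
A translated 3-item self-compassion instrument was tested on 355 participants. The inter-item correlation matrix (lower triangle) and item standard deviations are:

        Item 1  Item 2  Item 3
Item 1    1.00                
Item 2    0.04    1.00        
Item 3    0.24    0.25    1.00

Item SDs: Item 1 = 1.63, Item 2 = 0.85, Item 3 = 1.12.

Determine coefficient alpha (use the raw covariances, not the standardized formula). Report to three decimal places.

α = 0.360

Σσ²ᵢ = 1.63² + 0.85² + 1.12² = 4.6338
Covariances σ_ij = r_ij · s_i · s_j:
  σ(Item 1,Item 2) = 0.04 × 1.63 × 0.85 = 0.0554
  σ(Item 1,Item 3) = 0.24 × 1.63 × 1.12 = 0.4381
  σ(Item 2,Item 3) = 0.25 × 0.85 × 1.12 = 0.2380
σ²_T = Σσ²ᵢ + 2·Σσ_ij = 4.6338 + 2 × 0.7315 = 6.0968
α = (3/2)·(1 − 4.6338/6.0968) = 0.360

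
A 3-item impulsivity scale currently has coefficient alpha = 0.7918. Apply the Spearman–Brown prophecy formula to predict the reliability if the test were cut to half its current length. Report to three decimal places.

Length factor m = 1/2
α' = m·α / (1 − (1−m)·α)
   = 1/2 × 0.7918 / (1 − (1 − 1/2) × 0.7918)
   = 0.3959 / 0.6041 = 0.655

predicted reliability = 0.655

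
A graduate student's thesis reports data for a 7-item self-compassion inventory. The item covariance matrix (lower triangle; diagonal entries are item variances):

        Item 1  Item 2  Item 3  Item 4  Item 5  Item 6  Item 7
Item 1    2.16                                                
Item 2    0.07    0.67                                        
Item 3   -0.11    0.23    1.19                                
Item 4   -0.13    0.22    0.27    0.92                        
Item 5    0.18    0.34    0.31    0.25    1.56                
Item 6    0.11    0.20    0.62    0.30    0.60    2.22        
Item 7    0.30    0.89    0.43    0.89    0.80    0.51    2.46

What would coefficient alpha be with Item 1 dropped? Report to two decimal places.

Remaining items: Item 2, Item 3, Item 4, Item 5, Item 6, Item 7 (k = 6).
sum of item variances = 0.67 + 1.19 + 0.92 + 1.56 + 2.22 + 2.46 = 9.02
total variance = 9.02 + 2 × 6.86 = 22.74
α (item deleted) = (6/5)·(1 − 9.02/22.74) = 0.72

α = 0.72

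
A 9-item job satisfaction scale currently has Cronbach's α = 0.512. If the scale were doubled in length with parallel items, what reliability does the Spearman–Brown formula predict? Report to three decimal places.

predicted reliability = 0.677

Length factor m = 2
α' = m·α / (1 + (m−1)·α)
   = 2 × 0.512 / (1 + (2 − 1) × 0.512)
   = 1.0240 / 1.5120 = 0.677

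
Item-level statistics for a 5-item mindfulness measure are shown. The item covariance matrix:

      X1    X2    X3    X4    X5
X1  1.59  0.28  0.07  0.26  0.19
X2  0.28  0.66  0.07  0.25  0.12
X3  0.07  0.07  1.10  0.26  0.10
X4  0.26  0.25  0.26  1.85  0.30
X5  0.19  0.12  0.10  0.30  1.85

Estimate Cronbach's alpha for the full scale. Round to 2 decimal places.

α = 0.44

sum of item variances = 1.59 + 0.66 + 1.10 + 1.85 + 1.85 = 7.05
Sum of off-diagonal covariances = 1.90
Var(T) = 7.05 + 2 × 1.90 = 10.85
α = (k/(k−1))·(1 − sum of item variances/Var(T)) = (5/4)·(1 − 7.05/10.85) = 0.44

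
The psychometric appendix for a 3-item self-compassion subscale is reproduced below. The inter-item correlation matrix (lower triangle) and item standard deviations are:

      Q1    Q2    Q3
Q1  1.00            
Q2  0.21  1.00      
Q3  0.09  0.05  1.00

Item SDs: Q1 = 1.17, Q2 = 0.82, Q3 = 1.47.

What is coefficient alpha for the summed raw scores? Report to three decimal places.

Σσ²ᵢ = 1.17² + 0.82² + 1.47² = 4.2022
Covariances σ_ij = r_ij · s_i · s_j:
  σ(Q1,Q2) = 0.21 × 1.17 × 0.82 = 0.2015
  σ(Q1,Q3) = 0.09 × 1.17 × 1.47 = 0.1548
  σ(Q2,Q3) = 0.05 × 0.82 × 1.47 = 0.0603
σ²_T = Σσ²ᵢ + 2·Σσ_ij = 4.2022 + 2 × 0.4166 = 5.0354
α = (3/2)·(1 − 4.2022/5.0354) = 0.248

coefficient alpha = 0.248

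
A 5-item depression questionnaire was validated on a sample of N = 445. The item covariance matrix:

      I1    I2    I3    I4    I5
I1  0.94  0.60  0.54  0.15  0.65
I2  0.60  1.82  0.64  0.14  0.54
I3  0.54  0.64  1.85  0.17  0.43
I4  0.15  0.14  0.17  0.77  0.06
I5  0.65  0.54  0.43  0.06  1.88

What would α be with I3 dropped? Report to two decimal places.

α = 0.59

Remaining items: I1, I2, I4, I5 (k = 4).
ΣVar(i) = 0.94 + 1.82 + 0.77 + 1.88 = 5.41
σ²_total = 5.41 + 2 × 2.14 = 9.69
α (item deleted) = (4/3)·(1 − 5.41/9.69) = 0.59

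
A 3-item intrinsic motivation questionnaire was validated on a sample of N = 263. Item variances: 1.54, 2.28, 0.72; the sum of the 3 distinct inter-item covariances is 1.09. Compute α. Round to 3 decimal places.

α = 0.487

Σσᵢ² = 1.54 + 2.28 + 0.72 = 4.54
Sum of distinct covariances = 1.09
σ²_total = Σσᵢ² + 2·Σcov = 4.54 + 2 × 1.09 = 6.72
α = (3/2)·(1 − 4.54/6.72) = 0.487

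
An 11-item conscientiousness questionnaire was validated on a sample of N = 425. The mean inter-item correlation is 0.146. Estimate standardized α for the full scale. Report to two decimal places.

Standardized α = k·r̄ / (1 + (k−1)·r̄) = 11 × 0.146 / (1 + 10 × 0.146)
  = 1.6060 / 2.4600 = 0.65

standardized α = 0.65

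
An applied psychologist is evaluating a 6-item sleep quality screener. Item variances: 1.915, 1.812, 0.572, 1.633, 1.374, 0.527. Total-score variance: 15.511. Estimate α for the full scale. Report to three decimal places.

α = 0.594

Σσ²ᵢ = 1.915 + 1.812 + 0.572 + 1.633 + 1.374 + 0.527 = 7.833
α = (k/(k−1))·(1 − Σσ²ᵢ/σ²_T) = (6/5)·(1 − 7.833/15.511) = 0.594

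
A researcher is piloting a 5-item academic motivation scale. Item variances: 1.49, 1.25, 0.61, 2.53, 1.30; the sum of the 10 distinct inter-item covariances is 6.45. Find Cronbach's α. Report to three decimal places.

ΣVar(i) = 1.49 + 1.25 + 0.61 + 2.53 + 1.30 = 7.18
Sum of distinct covariances = 6.45
σ²_T = ΣVar(i) + 2·Σcov = 7.18 + 2 × 6.45 = 20.08
α = (5/4)·(1 − 7.18/20.08) = 0.803

Cronbach's α = 0.803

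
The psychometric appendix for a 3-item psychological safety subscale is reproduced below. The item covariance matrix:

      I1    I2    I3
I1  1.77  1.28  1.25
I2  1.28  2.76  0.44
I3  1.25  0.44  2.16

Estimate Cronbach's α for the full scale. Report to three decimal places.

α = 0.705

sum of item variances = 1.77 + 2.76 + 2.16 = 6.69
Sum of off-diagonal covariances = 2.97
Var(T) = 6.69 + 2 × 2.97 = 12.63
α = (k/(k−1))·(1 − sum of item variances/Var(T)) = (3/2)·(1 − 6.69/12.63) = 0.705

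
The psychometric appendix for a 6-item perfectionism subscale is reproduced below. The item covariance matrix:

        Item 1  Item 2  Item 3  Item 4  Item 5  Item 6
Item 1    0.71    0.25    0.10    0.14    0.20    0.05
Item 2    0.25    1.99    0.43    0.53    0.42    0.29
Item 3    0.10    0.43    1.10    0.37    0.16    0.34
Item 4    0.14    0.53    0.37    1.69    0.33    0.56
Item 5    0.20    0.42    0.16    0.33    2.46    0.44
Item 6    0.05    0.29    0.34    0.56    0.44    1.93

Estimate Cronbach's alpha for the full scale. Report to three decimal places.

ΣVar(i) = 0.71 + 1.99 + 1.10 + 1.69 + 2.46 + 1.93 = 9.88
Σ_{i<j} σ_ij = 4.61
total variance = 9.88 + 2 × 4.61 = 19.10
α = (k/(k−1))·(1 − ΣVar(i)/total variance) = (6/5)·(1 − 9.88/19.10) = 0.579

α = 0.579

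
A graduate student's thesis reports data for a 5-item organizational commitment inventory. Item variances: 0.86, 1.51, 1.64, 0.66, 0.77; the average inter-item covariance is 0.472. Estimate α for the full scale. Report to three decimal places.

Σσᵢ² = 0.86 + 1.51 + 1.64 + 0.66 + 0.77 = 5.44
Sum of the 10 distinct covariances = 10 × 0.472 = 4.720
Var(T) = Σσᵢ² + 2·Σcov = 5.44 + 2 × 4.720 = 14.880
α = (5/4)·(1 − 5.44/14.880) = 0.793

α = 0.793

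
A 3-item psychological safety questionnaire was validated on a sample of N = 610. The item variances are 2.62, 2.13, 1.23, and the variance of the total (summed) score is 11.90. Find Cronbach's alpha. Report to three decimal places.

Σσᵢ² = 2.62 + 2.13 + 1.23 = 5.98
α = (k/(k−1))·(1 − Σσᵢ²/σ²_total) = (3/2)·(1 − 5.98/11.90) = 0.746

Cronbach's alpha = 0.746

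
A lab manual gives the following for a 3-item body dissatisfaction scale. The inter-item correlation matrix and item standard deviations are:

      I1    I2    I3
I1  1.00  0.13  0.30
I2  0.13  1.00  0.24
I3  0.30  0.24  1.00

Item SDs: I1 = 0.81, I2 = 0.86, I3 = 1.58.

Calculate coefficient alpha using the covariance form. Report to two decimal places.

coefficient alpha = 0.44

Σσ²ᵢ = 0.81² + 0.86² + 1.58² = 3.8921
Covariances σ_ij = r_ij · s_i · s_j:
  σ(I1,I2) = 0.13 × 0.81 × 0.86 = 0.0906
  σ(I1,I3) = 0.30 × 0.81 × 1.58 = 0.3839
  σ(I2,I3) = 0.24 × 0.86 × 1.58 = 0.3261
σ²_T = Σσ²ᵢ + 2·Σσ_ij = 3.8921 + 2 × 0.8006 = 5.4933
α = (3/2)·(1 − 3.8921/5.4933) = 0.44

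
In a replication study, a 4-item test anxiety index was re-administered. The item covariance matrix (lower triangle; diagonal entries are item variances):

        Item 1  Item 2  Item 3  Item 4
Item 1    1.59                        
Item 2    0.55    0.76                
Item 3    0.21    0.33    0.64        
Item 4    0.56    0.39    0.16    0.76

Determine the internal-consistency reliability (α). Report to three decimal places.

α = 0.720

sum of item variances = 1.59 + 0.76 + 0.64 + 0.76 = 3.75
Sum of off-diagonal covariances = 2.20
σ²_total = 3.75 + 2 × 2.20 = 8.15
α = (k/(k−1))·(1 − sum of item variances/σ²_total) = (4/3)·(1 − 3.75/8.15) = 0.720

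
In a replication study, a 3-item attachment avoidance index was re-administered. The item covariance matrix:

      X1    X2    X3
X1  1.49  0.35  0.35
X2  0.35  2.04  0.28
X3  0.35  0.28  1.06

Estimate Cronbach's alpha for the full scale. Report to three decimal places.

Σσᵢ² = 1.49 + 2.04 + 1.06 = 4.59
Σ_{i<j} σ_ij = 0.98
total variance = 4.59 + 2 × 0.98 = 6.55
α = (k/(k−1))·(1 − Σσᵢ²/total variance) = (3/2)·(1 − 4.59/6.55) = 0.449

α = 0.449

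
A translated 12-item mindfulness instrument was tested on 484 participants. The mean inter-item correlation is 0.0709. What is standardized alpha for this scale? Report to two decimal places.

standardized alpha = 0.48

Standardized α = k·r̄ / (1 + (k−1)·r̄) = 12 × 0.0709 / (1 + 11 × 0.0709)
  = 0.8508 / 1.7799 = 0.48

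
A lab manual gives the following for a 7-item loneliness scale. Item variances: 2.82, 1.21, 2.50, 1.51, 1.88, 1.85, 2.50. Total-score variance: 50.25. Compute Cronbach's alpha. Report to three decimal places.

ΣVar(i) = 2.82 + 1.21 + 2.50 + 1.51 + 1.88 + 1.85 + 2.50 = 14.27
α = (k/(k−1))·(1 − ΣVar(i)/σ²_T) = (7/6)·(1 − 14.27/50.25) = 0.835

α = 0.835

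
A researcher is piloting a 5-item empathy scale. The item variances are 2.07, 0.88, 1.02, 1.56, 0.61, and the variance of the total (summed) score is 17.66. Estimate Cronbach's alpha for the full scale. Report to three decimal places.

Cronbach's alpha = 0.815

ΣVar(i) = 2.07 + 0.88 + 1.02 + 1.56 + 0.61 = 6.14
α = (k/(k−1))·(1 − ΣVar(i)/total variance) = (5/4)·(1 − 6.14/17.66) = 0.815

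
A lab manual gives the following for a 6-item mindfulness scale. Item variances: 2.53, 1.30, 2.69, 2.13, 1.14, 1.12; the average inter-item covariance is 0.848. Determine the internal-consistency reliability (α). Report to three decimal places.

ΣVar(i) = 2.53 + 1.30 + 2.69 + 2.13 + 1.14 + 1.12 = 10.91
Sum of the 15 distinct covariances = 15 × 0.848 = 12.720
σ²_T = ΣVar(i) + 2·Σcov = 10.91 + 2 × 12.720 = 36.350
α = (6/5)·(1 − 10.91/36.350) = 0.840

α = 0.840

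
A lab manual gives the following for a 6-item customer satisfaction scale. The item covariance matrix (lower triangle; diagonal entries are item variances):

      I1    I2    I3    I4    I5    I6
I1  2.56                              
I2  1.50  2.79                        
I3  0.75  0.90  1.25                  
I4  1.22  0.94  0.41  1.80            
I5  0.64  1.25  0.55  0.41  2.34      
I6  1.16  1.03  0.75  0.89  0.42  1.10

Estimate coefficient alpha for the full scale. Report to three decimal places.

Σσ²ᵢ = 2.56 + 2.79 + 1.25 + 1.80 + 2.34 + 1.10 = 11.84
Σ_{i<j} σ_ij = 12.82
Var(T) = 11.84 + 2 × 12.82 = 37.48
α = (k/(k−1))·(1 − Σσ²ᵢ/Var(T)) = (6/5)·(1 − 11.84/37.48) = 0.821

coefficient alpha = 0.821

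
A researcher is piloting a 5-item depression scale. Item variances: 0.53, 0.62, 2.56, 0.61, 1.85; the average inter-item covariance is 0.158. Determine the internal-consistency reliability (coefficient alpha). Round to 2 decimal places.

Σσᵢ² = 0.53 + 0.62 + 2.56 + 0.61 + 1.85 = 6.17
Sum of the 10 distinct covariances = 10 × 0.158 = 1.580
total variance = Σσᵢ² + 2·Σcov = 6.17 + 2 × 1.580 = 9.330
α = (5/4)·(1 − 6.17/9.330) = 0.42

α = 0.42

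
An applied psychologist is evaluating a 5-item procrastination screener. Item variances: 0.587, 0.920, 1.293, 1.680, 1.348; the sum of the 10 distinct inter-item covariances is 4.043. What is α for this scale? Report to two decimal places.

α = 0.73

sum of item variances = 0.587 + 0.920 + 1.293 + 1.680 + 1.348 = 5.828
Sum of distinct covariances = 4.043
Var(T) = sum of item variances + 2·Σcov = 5.828 + 2 × 4.043 = 13.914
α = (5/4)·(1 − 5.828/13.914) = 0.73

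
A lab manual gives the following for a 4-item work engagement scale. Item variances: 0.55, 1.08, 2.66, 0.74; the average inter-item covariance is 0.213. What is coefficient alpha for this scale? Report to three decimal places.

α = 0.449

Σσᵢ² = 0.55 + 1.08 + 2.66 + 0.74 = 5.03
Sum of the 6 distinct covariances = 6 × 0.213 = 1.278
Var(T) = Σσᵢ² + 2·Σcov = 5.03 + 2 × 1.278 = 7.586
α = (4/3)·(1 − 5.03/7.586) = 0.449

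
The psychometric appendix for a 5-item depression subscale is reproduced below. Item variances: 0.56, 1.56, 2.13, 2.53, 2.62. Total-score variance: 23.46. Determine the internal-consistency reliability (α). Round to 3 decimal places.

α = 0.749

ΣVar(i) = 0.56 + 1.56 + 2.13 + 2.53 + 2.62 = 9.40
α = (k/(k−1))·(1 − ΣVar(i)/σ²_total) = (5/4)·(1 − 9.40/23.46) = 0.749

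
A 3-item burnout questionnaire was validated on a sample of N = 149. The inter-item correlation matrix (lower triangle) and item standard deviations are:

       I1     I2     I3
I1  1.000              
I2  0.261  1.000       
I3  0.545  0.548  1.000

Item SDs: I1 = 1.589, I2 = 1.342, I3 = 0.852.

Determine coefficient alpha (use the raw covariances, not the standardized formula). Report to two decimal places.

Σσ²ᵢ = 1.589² + 1.342² + 0.852² = 5.0518
Covariances σ_ij = r_ij · s_i · s_j:
  σ(I1,I2) = 0.261 × 1.589 × 1.342 = 0.5566
  σ(I1,I3) = 0.545 × 1.589 × 0.852 = 0.7378
  σ(I2,I3) = 0.548 × 1.342 × 0.852 = 0.6266
σ²_T = Σσ²ᵢ + 2·Σσ_ij = 5.0518 + 2 × 1.9210 = 8.8938
α = (3/2)·(1 − 5.0518/8.8938) = 0.65

α = 0.65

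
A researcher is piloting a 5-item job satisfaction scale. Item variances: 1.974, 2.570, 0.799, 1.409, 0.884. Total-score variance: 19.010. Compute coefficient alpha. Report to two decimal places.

coefficient alpha = 0.75

ΣVar(i) = 1.974 + 2.570 + 0.799 + 1.409 + 0.884 = 7.636
α = (k/(k−1))·(1 − ΣVar(i)/Var(T)) = (5/4)·(1 − 7.636/19.010) = 0.75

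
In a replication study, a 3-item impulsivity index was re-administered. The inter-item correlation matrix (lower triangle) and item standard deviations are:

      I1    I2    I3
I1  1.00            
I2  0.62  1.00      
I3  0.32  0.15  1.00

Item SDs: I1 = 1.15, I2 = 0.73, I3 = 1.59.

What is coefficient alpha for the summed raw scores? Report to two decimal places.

coefficient alpha = 0.55

Σσ²ᵢ = 1.15² + 0.73² + 1.59² = 4.3835
Covariances σ_ij = r_ij · s_i · s_j:
  σ(I1,I2) = 0.62 × 1.15 × 0.73 = 0.5205
  σ(I1,I3) = 0.32 × 1.15 × 1.59 = 0.5851
  σ(I2,I3) = 0.15 × 0.73 × 1.59 = 0.1741
σ²_T = Σσ²ᵢ + 2·Σσ_ij = 4.3835 + 2 × 1.2797 = 6.9429
α = (3/2)·(1 − 4.3835/6.9429) = 0.55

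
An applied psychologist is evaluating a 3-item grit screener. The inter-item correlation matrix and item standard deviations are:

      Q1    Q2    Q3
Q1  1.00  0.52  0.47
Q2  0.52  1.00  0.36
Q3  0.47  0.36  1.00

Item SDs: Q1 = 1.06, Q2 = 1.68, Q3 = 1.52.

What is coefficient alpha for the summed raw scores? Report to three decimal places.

coefficient alpha = 0.681

Σσ²ᵢ = 1.06² + 1.68² + 1.52² = 6.2564
Covariances σ_ij = r_ij · s_i · s_j:
  σ(Q1,Q2) = 0.52 × 1.06 × 1.68 = 0.9260
  σ(Q1,Q3) = 0.47 × 1.06 × 1.52 = 0.7573
  σ(Q2,Q3) = 0.36 × 1.68 × 1.52 = 0.9193
σ²_T = Σσ²ᵢ + 2·Σσ_ij = 6.2564 + 2 × 2.6026 = 11.4616
α = (3/2)·(1 − 6.2564/11.4616) = 0.681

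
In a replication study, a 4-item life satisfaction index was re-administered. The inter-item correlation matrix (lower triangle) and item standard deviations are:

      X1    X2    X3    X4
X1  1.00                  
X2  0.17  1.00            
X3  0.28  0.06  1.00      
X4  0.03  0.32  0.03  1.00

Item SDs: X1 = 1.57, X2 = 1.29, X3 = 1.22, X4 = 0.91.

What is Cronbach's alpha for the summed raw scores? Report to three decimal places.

Σσ²ᵢ = 1.57² + 1.29² + 1.22² + 0.91² = 6.4455
Covariances σ_ij = r_ij · s_i · s_j:
  σ(X1,X2) = 0.17 × 1.57 × 1.29 = 0.3443
  σ(X1,X3) = 0.28 × 1.57 × 1.22 = 0.5363
  σ(X1,X4) = 0.03 × 1.57 × 0.91 = 0.0429
  σ(X2,X3) = 0.06 × 1.29 × 1.22 = 0.0944
  σ(X2,X4) = 0.32 × 1.29 × 0.91 = 0.3756
  σ(X3,X4) = 0.03 × 1.22 × 0.91 = 0.0333
σ²_T = Σσ²ᵢ + 2·Σσ_ij = 6.4455 + 2 × 1.4268 = 9.2991
α = (4/3)·(1 − 6.4455/9.2991) = 0.409

Cronbach's alpha = 0.409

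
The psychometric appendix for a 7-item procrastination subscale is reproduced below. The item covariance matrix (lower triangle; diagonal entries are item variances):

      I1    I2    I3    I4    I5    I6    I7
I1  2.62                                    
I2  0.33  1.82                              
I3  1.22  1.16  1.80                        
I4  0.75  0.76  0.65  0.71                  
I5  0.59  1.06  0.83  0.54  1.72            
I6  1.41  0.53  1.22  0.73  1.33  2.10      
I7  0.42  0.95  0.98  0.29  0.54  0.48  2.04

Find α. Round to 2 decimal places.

α = 0.84

Σσ²ᵢ = 2.62 + 1.82 + 1.80 + 0.71 + 1.72 + 2.10 + 2.04 = 12.81
Sum of off-diagonal covariances = 16.77
Var(T) = 12.81 + 2 × 16.77 = 46.35
α = (k/(k−1))·(1 − Σσ²ᵢ/Var(T)) = (7/6)·(1 − 12.81/46.35) = 0.84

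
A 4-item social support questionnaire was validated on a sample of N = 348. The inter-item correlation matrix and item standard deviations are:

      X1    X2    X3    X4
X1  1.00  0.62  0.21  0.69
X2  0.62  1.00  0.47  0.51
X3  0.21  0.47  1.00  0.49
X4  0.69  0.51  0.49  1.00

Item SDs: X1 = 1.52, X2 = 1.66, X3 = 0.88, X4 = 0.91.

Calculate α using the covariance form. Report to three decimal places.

Σσ²ᵢ = 1.52² + 1.66² + 0.88² + 0.91² = 6.6685
Covariances σ_ij = r_ij · s_i · s_j:
  σ(X1,X2) = 0.62 × 1.52 × 1.66 = 1.5644
  σ(X1,X3) = 0.21 × 1.52 × 0.88 = 0.2809
  σ(X1,X4) = 0.69 × 1.52 × 0.91 = 0.9544
  σ(X2,X3) = 0.47 × 1.66 × 0.88 = 0.6866
  σ(X2,X4) = 0.51 × 1.66 × 0.91 = 0.7704
  σ(X3,X4) = 0.49 × 0.88 × 0.91 = 0.3924
σ²_T = Σσ²ᵢ + 2·Σσ_ij = 6.6685 + 2 × 4.6491 = 15.9667
α = (4/3)·(1 − 6.6685/15.9667) = 0.776

α = 0.776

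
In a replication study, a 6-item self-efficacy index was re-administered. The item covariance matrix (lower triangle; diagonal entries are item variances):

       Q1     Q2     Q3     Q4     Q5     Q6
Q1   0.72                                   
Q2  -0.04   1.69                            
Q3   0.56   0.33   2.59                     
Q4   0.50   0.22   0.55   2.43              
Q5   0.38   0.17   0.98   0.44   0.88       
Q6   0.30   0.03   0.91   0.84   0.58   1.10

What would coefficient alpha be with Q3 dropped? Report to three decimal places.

α = 0.626

Remaining items: Q1, Q2, Q4, Q5, Q6 (k = 5).
Σσ²ᵢ = 0.72 + 1.69 + 2.43 + 0.88 + 1.10 = 6.82
σ²_total = 6.82 + 2 × 3.42 = 13.66
α (item deleted) = (5/4)·(1 − 6.82/13.66) = 0.626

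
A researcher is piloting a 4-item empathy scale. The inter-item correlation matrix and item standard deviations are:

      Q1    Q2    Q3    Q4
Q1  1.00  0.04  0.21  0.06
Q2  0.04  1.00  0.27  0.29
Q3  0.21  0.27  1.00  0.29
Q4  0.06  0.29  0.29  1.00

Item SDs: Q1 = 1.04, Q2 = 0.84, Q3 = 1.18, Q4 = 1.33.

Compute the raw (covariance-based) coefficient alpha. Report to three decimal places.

coefficient alpha = 0.487

Σσ²ᵢ = 1.04² + 0.84² + 1.18² + 1.33² = 4.9485
Covariances σ_ij = r_ij · s_i · s_j:
  σ(Q1,Q2) = 0.04 × 1.04 × 0.84 = 0.0349
  σ(Q1,Q3) = 0.21 × 1.04 × 1.18 = 0.2577
  σ(Q1,Q4) = 0.06 × 1.04 × 1.33 = 0.0830
  σ(Q2,Q3) = 0.27 × 0.84 × 1.18 = 0.2676
  σ(Q2,Q4) = 0.29 × 0.84 × 1.33 = 0.3240
  σ(Q3,Q4) = 0.29 × 1.18 × 1.33 = 0.4551
σ²_T = Σσ²ᵢ + 2·Σσ_ij = 4.9485 + 2 × 1.4223 = 7.7931
α = (4/3)·(1 − 4.9485/7.7931) = 0.487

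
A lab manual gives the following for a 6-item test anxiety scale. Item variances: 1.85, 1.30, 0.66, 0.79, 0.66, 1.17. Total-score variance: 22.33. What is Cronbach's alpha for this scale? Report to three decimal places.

Cronbach's alpha = 0.854

Σσ²ᵢ = 1.85 + 1.30 + 0.66 + 0.79 + 0.66 + 1.17 = 6.43
α = (k/(k−1))·(1 − Σσ²ᵢ/Var(T)) = (6/5)·(1 − 6.43/22.33) = 0.854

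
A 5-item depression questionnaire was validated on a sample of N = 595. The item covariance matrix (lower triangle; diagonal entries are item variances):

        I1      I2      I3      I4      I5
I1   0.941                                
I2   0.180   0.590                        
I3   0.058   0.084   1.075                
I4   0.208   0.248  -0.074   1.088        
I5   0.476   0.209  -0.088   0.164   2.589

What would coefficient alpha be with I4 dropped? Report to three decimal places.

Remaining items: I1, I2, I3, I5 (k = 4).
Σσᵢ² = 0.941 + 0.590 + 1.075 + 2.589 = 5.195
σ²_total = 5.195 + 2 × 0.919 = 7.033
α (item deleted) = (4/3)·(1 − 5.195/7.033) = 0.348

coefficient alpha = 0.348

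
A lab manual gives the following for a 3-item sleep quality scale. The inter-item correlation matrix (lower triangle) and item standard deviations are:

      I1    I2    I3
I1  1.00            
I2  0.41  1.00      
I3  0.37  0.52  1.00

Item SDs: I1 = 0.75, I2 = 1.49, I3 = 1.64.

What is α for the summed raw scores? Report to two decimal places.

Σσ²ᵢ = 0.75² + 1.49² + 1.64² = 5.4722
Covariances σ_ij = r_ij · s_i · s_j:
  σ(I1,I2) = 0.41 × 0.75 × 1.49 = 0.4582
  σ(I1,I3) = 0.37 × 0.75 × 1.64 = 0.4551
  σ(I2,I3) = 0.52 × 1.49 × 1.64 = 1.2707
σ²_T = Σσ²ᵢ + 2·Σσ_ij = 5.4722 + 2 × 2.1840 = 9.8402
α = (3/2)·(1 − 5.4722/9.8402) = 0.67

α = 0.67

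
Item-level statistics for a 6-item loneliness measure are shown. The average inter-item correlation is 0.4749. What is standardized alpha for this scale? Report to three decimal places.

Standardized α = k·r̄ / (1 + (k−1)·r̄) = 6 × 0.4749 / (1 + 5 × 0.4749)
  = 2.8494 / 3.3745 = 0.844

α = 0.844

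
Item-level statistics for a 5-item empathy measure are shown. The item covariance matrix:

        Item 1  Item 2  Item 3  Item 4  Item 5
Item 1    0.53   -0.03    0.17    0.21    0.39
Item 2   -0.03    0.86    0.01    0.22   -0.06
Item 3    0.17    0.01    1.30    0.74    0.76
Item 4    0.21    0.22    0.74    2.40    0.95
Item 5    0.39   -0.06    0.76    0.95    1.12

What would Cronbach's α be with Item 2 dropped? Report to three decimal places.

α = 0.728

Remaining items: Item 1, Item 3, Item 4, Item 5 (k = 4).
sum of item variances = 0.53 + 1.30 + 2.40 + 1.12 = 5.35
σ²_total = 5.35 + 2 × 3.22 = 11.79
α (item deleted) = (4/3)·(1 − 5.35/11.79) = 0.728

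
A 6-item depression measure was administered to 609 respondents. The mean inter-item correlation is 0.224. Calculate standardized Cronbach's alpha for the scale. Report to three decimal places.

standardized Cronbach's alpha = 0.634

Standardized α = k·r̄ / (1 + (k−1)·r̄) = 6 × 0.224 / (1 + 5 × 0.224)
  = 1.3440 / 2.1200 = 0.634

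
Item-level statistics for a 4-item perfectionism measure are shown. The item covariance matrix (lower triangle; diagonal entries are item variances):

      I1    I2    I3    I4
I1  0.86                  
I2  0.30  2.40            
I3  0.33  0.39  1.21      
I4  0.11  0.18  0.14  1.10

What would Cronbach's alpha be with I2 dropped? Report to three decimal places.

Cronbach's alpha = 0.402

Remaining items: I1, I3, I4 (k = 3).
Σσ²ᵢ = 0.86 + 1.21 + 1.10 = 3.17
total variance = 3.17 + 2 × 0.58 = 4.33
α (item deleted) = (3/2)·(1 − 3.17/4.33) = 0.402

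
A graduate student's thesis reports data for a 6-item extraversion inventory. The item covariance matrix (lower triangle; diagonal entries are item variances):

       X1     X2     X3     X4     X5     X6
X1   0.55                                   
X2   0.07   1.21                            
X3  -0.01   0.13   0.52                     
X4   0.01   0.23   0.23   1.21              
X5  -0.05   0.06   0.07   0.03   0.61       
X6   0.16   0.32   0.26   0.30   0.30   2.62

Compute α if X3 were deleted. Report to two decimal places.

α = 0.39

Remaining items: X1, X2, X4, X5, X6 (k = 5).
ΣVar(i) = 0.55 + 1.21 + 1.21 + 0.61 + 2.62 = 6.20
Var(T) = 6.20 + 2 × 1.43 = 9.06
α (item deleted) = (5/4)·(1 − 6.20/9.06) = 0.39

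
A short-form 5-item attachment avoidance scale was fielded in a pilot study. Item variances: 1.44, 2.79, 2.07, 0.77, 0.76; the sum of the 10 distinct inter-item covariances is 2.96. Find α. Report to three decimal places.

Σσ²ᵢ = 1.44 + 2.79 + 2.07 + 0.77 + 0.76 = 7.83
Sum of distinct covariances = 2.96
σ²_total = Σσ²ᵢ + 2·Σcov = 7.83 + 2 × 2.96 = 13.75
α = (5/4)·(1 − 7.83/13.75) = 0.538

α = 0.538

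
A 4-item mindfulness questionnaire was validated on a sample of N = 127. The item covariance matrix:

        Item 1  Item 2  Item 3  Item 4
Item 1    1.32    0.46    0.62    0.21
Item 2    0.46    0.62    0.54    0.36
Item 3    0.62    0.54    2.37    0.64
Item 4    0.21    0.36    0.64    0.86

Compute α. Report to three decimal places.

sum of item variances = 1.32 + 0.62 + 2.37 + 0.86 = 5.17
Sum of off-diagonal covariances = 2.83
total variance = 5.17 + 2 × 2.83 = 10.83
α = (k/(k−1))·(1 − sum of item variances/total variance) = (4/3)·(1 − 5.17/10.83) = 0.697

α = 0.697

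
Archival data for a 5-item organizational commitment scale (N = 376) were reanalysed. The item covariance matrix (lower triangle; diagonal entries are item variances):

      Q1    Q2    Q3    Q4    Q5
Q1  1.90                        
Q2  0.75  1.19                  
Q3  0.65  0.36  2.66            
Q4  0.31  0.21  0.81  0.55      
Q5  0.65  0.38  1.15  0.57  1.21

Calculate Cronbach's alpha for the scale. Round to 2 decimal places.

ΣVar(i) = 1.90 + 1.19 + 2.66 + 0.55 + 1.21 = 7.51
Σ_{i<j} σ_ij = 5.84
σ²_T = 7.51 + 2 × 5.84 = 19.19
α = (k/(k−1))·(1 − ΣVar(i)/σ²_T) = (5/4)·(1 − 7.51/19.19) = 0.76

α = 0.76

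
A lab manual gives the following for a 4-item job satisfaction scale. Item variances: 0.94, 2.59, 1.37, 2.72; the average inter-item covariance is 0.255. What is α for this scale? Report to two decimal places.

α = 0.38

Σσ²ᵢ = 0.94 + 2.59 + 1.37 + 2.72 = 7.62
Sum of the 6 distinct covariances = 6 × 0.255 = 1.530
total variance = Σσ²ᵢ + 2·Σcov = 7.62 + 2 × 1.530 = 10.680
α = (4/3)·(1 − 7.62/10.680) = 0.38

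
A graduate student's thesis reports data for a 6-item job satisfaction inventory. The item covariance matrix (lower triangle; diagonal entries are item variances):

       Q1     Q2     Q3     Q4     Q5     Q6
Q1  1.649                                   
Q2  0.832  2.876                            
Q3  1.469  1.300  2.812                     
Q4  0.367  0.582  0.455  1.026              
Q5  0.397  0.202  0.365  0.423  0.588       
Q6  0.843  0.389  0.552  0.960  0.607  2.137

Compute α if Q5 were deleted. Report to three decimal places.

α = 0.745

Remaining items: Q1, Q2, Q3, Q4, Q6 (k = 5).
sum of item variances = 1.649 + 2.876 + 2.812 + 1.026 + 2.137 = 10.500
σ²_T = 10.500 + 2 × 7.749 = 25.998
α (item deleted) = (5/4)·(1 − 10.500/25.998) = 0.745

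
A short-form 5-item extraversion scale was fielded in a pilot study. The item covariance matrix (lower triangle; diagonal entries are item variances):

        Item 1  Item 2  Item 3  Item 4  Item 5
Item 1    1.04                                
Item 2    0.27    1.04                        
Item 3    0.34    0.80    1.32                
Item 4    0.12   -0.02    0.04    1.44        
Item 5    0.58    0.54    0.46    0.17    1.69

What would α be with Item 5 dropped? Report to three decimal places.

Remaining items: Item 1, Item 2, Item 3, Item 4 (k = 4).
Σσ²ᵢ = 1.04 + 1.04 + 1.32 + 1.44 = 4.84
σ²_T = 4.84 + 2 × 1.55 = 7.94
α (item deleted) = (4/3)·(1 − 4.84/7.94) = 0.521

α = 0.521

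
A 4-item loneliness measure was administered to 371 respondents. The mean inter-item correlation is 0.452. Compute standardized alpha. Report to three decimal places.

α = 0.767

Standardized α = k·r̄ / (1 + (k−1)·r̄) = 4 × 0.452 / (1 + 3 × 0.452)
  = 1.8080 / 2.3560 = 0.767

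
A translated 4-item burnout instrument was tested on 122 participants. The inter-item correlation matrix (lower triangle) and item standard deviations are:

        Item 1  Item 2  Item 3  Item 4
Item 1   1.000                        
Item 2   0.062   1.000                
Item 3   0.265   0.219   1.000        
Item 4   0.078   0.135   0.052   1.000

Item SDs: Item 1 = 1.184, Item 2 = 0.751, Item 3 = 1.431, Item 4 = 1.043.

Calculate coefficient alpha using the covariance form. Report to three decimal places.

α = 0.381

Σσ²ᵢ = 1.184² + 0.751² + 1.431² + 1.043² = 5.1015
Covariances σ_ij = r_ij · s_i · s_j:
  σ(Item 1,Item 2) = 0.062 × 1.184 × 0.751 = 0.0551
  σ(Item 1,Item 3) = 0.265 × 1.184 × 1.431 = 0.4490
  σ(Item 1,Item 4) = 0.078 × 1.184 × 1.043 = 0.0963
  σ(Item 2,Item 3) = 0.219 × 0.751 × 1.431 = 0.2354
  σ(Item 2,Item 4) = 0.135 × 0.751 × 1.043 = 0.1057
  σ(Item 3,Item 4) = 0.052 × 1.431 × 1.043 = 0.0776
σ²_T = Σσ²ᵢ + 2·Σσ_ij = 5.1015 + 2 × 1.0191 = 7.1397
α = (4/3)·(1 − 5.1015/7.1397) = 0.381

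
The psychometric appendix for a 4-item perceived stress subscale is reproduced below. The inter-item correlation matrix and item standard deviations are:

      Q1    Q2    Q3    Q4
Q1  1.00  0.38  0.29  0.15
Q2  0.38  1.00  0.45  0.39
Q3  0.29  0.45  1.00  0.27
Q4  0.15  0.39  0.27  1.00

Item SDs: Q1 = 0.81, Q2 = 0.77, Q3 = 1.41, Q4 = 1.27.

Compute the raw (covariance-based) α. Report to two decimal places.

α = 0.61

Σσ²ᵢ = 0.81² + 0.77² + 1.41² + 1.27² = 4.8500
Covariances σ_ij = r_ij · s_i · s_j:
  σ(Q1,Q2) = 0.38 × 0.81 × 0.77 = 0.2370
  σ(Q1,Q3) = 0.29 × 0.81 × 1.41 = 0.3312
  σ(Q1,Q4) = 0.15 × 0.81 × 1.27 = 0.1543
  σ(Q2,Q3) = 0.45 × 0.77 × 1.41 = 0.4886
  σ(Q2,Q4) = 0.39 × 0.77 × 1.27 = 0.3814
  σ(Q3,Q4) = 0.27 × 1.41 × 1.27 = 0.4835
σ²_T = Σσ²ᵢ + 2·Σσ_ij = 4.8500 + 2 × 2.0760 = 9.0020
α = (4/3)·(1 − 4.8500/9.0020) = 0.61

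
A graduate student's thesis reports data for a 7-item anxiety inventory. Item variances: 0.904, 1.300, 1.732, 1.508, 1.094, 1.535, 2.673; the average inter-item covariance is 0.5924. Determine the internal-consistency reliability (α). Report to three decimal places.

α = 0.815

Σσᵢ² = 0.904 + 1.300 + 1.732 + 1.508 + 1.094 + 1.535 + 2.673 = 10.746
Sum of the 21 distinct covariances = 21 × 0.5924 = 12.4404
total variance = Σσᵢ² + 2·Σcov = 10.746 + 2 × 12.4404 = 35.6268
α = (7/6)·(1 − 10.746/35.6268) = 0.815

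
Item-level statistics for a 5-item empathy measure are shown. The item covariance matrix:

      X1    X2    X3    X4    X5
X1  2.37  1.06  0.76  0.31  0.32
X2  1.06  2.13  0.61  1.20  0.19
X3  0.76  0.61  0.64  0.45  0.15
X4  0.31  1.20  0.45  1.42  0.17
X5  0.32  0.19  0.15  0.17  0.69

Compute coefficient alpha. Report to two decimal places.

α = 0.74

Σσᵢ² = 2.37 + 2.13 + 0.64 + 1.42 + 0.69 = 7.25
Sum of the distinct covariances = 5.22
Var(T) = 7.25 + 2 × 5.22 = 17.69
α = (k/(k−1))·(1 − Σσᵢ²/Var(T)) = (5/4)·(1 − 7.25/17.69) = 0.74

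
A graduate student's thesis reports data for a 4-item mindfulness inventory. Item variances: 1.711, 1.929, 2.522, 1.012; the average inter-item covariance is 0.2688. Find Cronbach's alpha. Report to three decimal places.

sum of item variances = 1.711 + 1.929 + 2.522 + 1.012 = 7.174
Sum of the 6 distinct covariances = 6 × 0.2688 = 1.6128
σ²_T = sum of item variances + 2·Σcov = 7.174 + 2 × 1.6128 = 10.3996
α = (4/3)·(1 − 7.174/10.3996) = 0.414

Cronbach's alpha = 0.414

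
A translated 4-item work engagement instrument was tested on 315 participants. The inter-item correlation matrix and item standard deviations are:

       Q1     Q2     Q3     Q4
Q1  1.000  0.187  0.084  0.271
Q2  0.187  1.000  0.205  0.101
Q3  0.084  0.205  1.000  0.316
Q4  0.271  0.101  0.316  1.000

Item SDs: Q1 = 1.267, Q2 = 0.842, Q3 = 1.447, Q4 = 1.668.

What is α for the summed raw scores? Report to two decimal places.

Σσ²ᵢ = 1.267² + 0.842² + 1.447² + 1.668² = 7.1903
Covariances σ_ij = r_ij · s_i · s_j:
  σ(Q1,Q2) = 0.187 × 1.267 × 0.842 = 0.1995
  σ(Q1,Q3) = 0.084 × 1.267 × 1.447 = 0.1540
  σ(Q1,Q4) = 0.271 × 1.267 × 1.668 = 0.5727
  σ(Q2,Q3) = 0.205 × 0.842 × 1.447 = 0.2498
  σ(Q2,Q4) = 0.101 × 0.842 × 1.668 = 0.1419
  σ(Q3,Q4) = 0.316 × 1.447 × 1.668 = 0.7627
σ²_T = Σσ²ᵢ + 2·Σσ_ij = 7.1903 + 2 × 2.0806 = 11.3515
α = (4/3)·(1 − 7.1903/11.3515) = 0.49

α = 0.49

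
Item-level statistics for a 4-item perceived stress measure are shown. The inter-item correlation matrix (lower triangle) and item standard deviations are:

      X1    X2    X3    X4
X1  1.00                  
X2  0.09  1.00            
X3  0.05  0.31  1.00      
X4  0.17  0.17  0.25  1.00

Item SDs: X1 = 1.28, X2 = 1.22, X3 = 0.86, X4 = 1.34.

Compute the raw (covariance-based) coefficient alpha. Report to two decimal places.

coefficient alpha = 0.44

Σσ²ᵢ = 1.28² + 1.22² + 0.86² + 1.34² = 5.6620
Covariances σ_ij = r_ij · s_i · s_j:
  σ(X1,X2) = 0.09 × 1.28 × 1.22 = 0.1405
  σ(X1,X3) = 0.05 × 1.28 × 0.86 = 0.0550
  σ(X1,X4) = 0.17 × 1.28 × 1.34 = 0.2916
  σ(X2,X3) = 0.31 × 1.22 × 0.86 = 0.3253
  σ(X2,X4) = 0.17 × 1.22 × 1.34 = 0.2779
  σ(X3,X4) = 0.25 × 0.86 × 1.34 = 0.2881
σ²_T = Σσ²ᵢ + 2·Σσ_ij = 5.6620 + 2 × 1.3784 = 8.4188
α = (4/3)·(1 − 5.6620/8.4188) = 0.44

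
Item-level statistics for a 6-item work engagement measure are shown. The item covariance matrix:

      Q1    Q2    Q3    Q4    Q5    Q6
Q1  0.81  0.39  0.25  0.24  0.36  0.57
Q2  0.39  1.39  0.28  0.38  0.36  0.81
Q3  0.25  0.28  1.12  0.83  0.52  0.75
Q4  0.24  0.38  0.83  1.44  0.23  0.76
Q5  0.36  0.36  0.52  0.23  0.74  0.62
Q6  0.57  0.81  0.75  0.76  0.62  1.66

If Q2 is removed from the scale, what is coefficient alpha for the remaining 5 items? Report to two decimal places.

Remaining items: Q1, Q3, Q4, Q5, Q6 (k = 5).
Σσᵢ² = 0.81 + 1.12 + 1.44 + 0.74 + 1.66 = 5.77
σ²_total = 5.77 + 2 × 5.13 = 16.03
α (item deleted) = (5/4)·(1 − 5.77/16.03) = 0.80

α = 0.80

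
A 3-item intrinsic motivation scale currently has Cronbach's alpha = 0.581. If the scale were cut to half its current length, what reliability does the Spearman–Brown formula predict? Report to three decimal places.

predicted reliability = 0.409

Length factor m = 1/2
α' = m·α / (1 − (1−m)·α)
   = 1/2 × 0.581 / (1 − (1 − 1/2) × 0.581)
   = 0.2905 / 0.7095 = 0.409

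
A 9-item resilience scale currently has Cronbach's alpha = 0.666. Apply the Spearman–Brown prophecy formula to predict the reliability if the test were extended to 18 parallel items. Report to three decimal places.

predicted reliability = 0.800

Length factor m = 18/9 = 2.0000
α' = m·α / (1 + (m−1)·α)
   = 18/9 × 0.666 / (1 + (18/9 − 1) × 0.666)
   = 1.3320 / 1.6660 = 0.800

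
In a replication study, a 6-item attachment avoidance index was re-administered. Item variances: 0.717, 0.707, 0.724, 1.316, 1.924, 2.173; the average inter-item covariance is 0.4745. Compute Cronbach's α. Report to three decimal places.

ΣVar(i) = 0.717 + 0.707 + 0.724 + 1.316 + 1.924 + 2.173 = 7.561
Sum of the 15 distinct covariances = 15 × 0.4745 = 7.1175
total variance = ΣVar(i) + 2·Σcov = 7.561 + 2 × 7.1175 = 21.7960
α = (6/5)·(1 − 7.561/21.7960) = 0.784

Cronbach's α = 0.784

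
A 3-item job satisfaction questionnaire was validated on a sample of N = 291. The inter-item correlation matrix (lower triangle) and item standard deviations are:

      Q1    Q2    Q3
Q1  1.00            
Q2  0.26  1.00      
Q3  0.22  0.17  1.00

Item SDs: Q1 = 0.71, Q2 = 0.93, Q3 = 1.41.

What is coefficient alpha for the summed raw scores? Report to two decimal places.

Σσ²ᵢ = 0.71² + 0.93² + 1.41² = 3.3571
Covariances σ_ij = r_ij · s_i · s_j:
  σ(Q1,Q2) = 0.26 × 0.71 × 0.93 = 0.1717
  σ(Q1,Q3) = 0.22 × 0.71 × 1.41 = 0.2202
  σ(Q2,Q3) = 0.17 × 0.93 × 1.41 = 0.2229
σ²_T = Σσ²ᵢ + 2·Σσ_ij = 3.3571 + 2 × 0.6148 = 4.5867
α = (3/2)·(1 − 3.3571/4.5867) = 0.40

α = 0.40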